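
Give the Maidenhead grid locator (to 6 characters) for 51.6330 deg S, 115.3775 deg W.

Offset from 180°W / 90°S: lon 64.6225°, lat 38.3670°.
Field (20°×10°, letters A–R): lon ⌊64.6225/20⌋ = 3 → D; lat ⌊38.3670/10⌋ = 3 → D.
Square (2°×1°, digits 0–9): lon ⌊4.6225/2⌋ = 2; lat ⌊8.3670/1⌋ = 8.
Subsquare (5′×2.5′, letters a–x): lon ⌊0.6225/0.0833333⌋ = 7 → h; lat ⌊0.3670/0.0416667⌋ = 8 → i.

DD28hi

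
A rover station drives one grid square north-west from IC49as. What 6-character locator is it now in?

IC39xt

Longitude subsquare a = 0; −1 → -1, wraps to 23 = x, carry into square.
Longitude square 4; −1 → 3.
Latitude subsquare s = 18; +1 → 19 = t.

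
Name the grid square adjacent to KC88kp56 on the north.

Latitude extended square 6; +1 → 7.
The longitude characters are unchanged.

KC88kp57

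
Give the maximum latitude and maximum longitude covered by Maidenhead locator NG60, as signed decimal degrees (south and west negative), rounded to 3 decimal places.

-29.000, 94.000

Field N=13, G=6: +13·20° lon, +6·10° lat → SW at lon 80°, lat -30°.
Square 6, 0: +6·2° lon, +0·1° lat → SW at lon 92°, lat -30°.
Cell spans 2° lon × 1° lat. NE corner is SW corner plus one full cell.
latitude -29.000, longitude 94.000.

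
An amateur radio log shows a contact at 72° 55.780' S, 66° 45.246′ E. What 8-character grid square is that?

MB37jb06

Shift to the Maidenhead origin (180°W, 90°S): lon 246.75410, lat 17.07033.
Field: lon ⌊246.75410/20⌋ = 12 → M; lat ⌊17.07033/10⌋ = 1 → B.
Square: lon ⌊6.75410/2⌋ = 3; lat ⌊7.07033/1⌋ = 7.
Subsquare: lon ⌊0.75410/0.0833333⌋ = 9 → j; lat ⌊0.07033/0.0416667⌋ = 1 → b.
Extended square: lon ⌊0.00410/0.00833333⌋ = 0; lat ⌊0.02867/0.00416667⌋ = 6.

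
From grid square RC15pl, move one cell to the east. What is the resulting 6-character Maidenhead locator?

Longitude subsquare p = 15; +1 → 16 = q.
The latitude characters are unchanged.

RC15ql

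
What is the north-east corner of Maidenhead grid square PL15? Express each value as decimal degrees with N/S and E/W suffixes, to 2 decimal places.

26.00° N, 124.00° E

Field P=15, L=11: +15·20° lon, +11·10° lat → SW at lon 120°, lat 20°.
Square 1, 5: +1·2° lon, +5·1° lat → SW at lon 122°, lat 25°.
Cell spans 2° lon × 1° lat. NE corner is SW corner plus one full cell.
latitude 26.00° N, longitude 124.00° E.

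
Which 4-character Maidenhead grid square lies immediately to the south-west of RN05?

QN94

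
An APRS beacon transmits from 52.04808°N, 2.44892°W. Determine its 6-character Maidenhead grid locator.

IO82sb

Offset from 180°W / 90°S: lon 177.5511°, lat 142.0481°.
Field: lon ⌊177.5511/20⌋ = 8 → I; lat ⌊142.0481/10⌋ = 14 → O.
Square: lon ⌊17.5511/2⌋ = 8; lat ⌊2.0481/1⌋ = 2.
Subsquare: lon ⌊1.5511/0.0833333⌋ = 18 → s; lat ⌊0.0481/0.0416667⌋ = 1 → b.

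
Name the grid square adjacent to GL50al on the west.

GL40xl

Longitude subsquare a = 0; −1 → -1, wraps to 23 = x, carry into square.
Longitude square 5; −1 → 4.
The latitude characters are unchanged.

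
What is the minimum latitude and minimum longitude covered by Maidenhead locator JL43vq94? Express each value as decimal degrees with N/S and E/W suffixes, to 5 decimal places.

23.68333° N, 9.82500° E

Field J=9, L=11: +9·20° lon, +11·10° lat → SW at lon 0°, lat 20°.
Square 4, 3: +4·2° lon, +3·1° lat → SW at lon 8°, lat 23°.
Subsquare v=21, q=16: +21·0.0833333° lon, +16·0.0416667° lat → SW at lon 9.75°, lat 23.6667°.
Extended square 9, 4: +9·0.00833333° lon, +4·0.00416667° lat → SW at lon 9.825°, lat 23.6833°.
latitude 23.68333° N, longitude 9.82500° E.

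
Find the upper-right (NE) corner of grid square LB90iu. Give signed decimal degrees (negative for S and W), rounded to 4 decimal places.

Field L=11, B=1: +11·20° lon, +1·10° lat → SW at lon 40°, lat -80°.
Square 9, 0: +9·2° lon, +0·1° lat → SW at lon 58°, lat -80°.
Subsquare i=8, u=20: +8·0.0833333° lon, +20·0.0416667° lat → SW at lon 58.6667°, lat -79.1667°.
Cell spans 0.0833333° lon × 0.0416667° lat. NE corner is SW corner plus one full cell.
latitude -79.1250, longitude 58.7500.

-79.1250, 58.7500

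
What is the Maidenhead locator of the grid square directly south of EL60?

EK69

Latitude square 0; −1 → -1, wraps to 9, carry into field.
Latitude field L = 11; −1 → 10 = K.
The longitude characters are unchanged.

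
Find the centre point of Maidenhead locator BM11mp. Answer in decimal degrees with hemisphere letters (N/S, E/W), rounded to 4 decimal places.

31.6458° N, 156.9583° W

Field B=1, M=12: +1·20° lon, +12·10° lat → SW at lon -160°, lat 30°.
Square 1, 1: +1·2° lon, +1·1° lat → SW at lon -158°, lat 31°.
Subsquare m=12, p=15: +12·0.0833333° lon, +15·0.0416667° lat → SW at lon -157°, lat 31.625°.
Cell spans 0.0833333° lon × 0.0416667° lat. Centre is SW corner plus half of each.
latitude 31.6458° N, longitude 156.9583° W.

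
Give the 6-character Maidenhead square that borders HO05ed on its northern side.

Latitude subsquare d = 3; +1 → 4 = e.
The longitude characters are unchanged.

HO05ee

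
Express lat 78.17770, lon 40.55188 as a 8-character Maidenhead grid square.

Shift to the Maidenhead origin (180°W, 90°S): lon 220.55188, lat 168.17770.
Field: lon ⌊220.55188/20⌋ = 11 → L; lat ⌊168.17770/10⌋ = 16 → Q.
Square: lon ⌊0.55188/2⌋ = 0; lat ⌊8.17770/1⌋ = 8.
Subsquare: lon ⌊0.55188/0.0833333⌋ = 6 → g; lat ⌊0.17770/0.0416667⌋ = 4 → e.
Extended square: lon ⌊0.05188/0.00833333⌋ = 6; lat ⌊0.01103/0.00416667⌋ = 2.

LQ08ge62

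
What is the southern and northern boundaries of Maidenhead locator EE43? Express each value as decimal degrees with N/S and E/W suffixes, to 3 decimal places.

47.000° S, 46.000° S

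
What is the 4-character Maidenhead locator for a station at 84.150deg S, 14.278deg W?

IA25

Offset from 180°W / 90°S: lon 165.72°, lat 5.85°.
Field: lon ⌊165.72/20⌋ = 8 → I; lat ⌊5.85/10⌋ = 0 → A.
Square: lon ⌊5.72/2⌋ = 2; lat ⌊5.85/1⌋ = 5.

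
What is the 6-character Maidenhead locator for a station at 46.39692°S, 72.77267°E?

ME63jo

Add 180° to longitude and 90° to latitude: 252.7727, 43.6031.
Field (20°×10°, letters A–R): lon ⌊252.7727/20⌋ = 12 → M; lat ⌊43.6031/10⌋ = 4 → E.
Square (2°×1°, digits 0–9): lon ⌊12.7727/2⌋ = 6; lat ⌊3.6031/1⌋ = 3.
Subsquare (5′×2.5′, letters a–x): lon ⌊0.7727/0.0833333⌋ = 9 → j; lat ⌊0.6031/0.0416667⌋ = 14 → o.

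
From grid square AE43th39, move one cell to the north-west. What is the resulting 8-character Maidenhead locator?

AE43ti20

Longitude extended square 3; −1 → 2.
Latitude extended square 9; +1 → 10, wraps to 0, carry into subsquare.
Latitude subsquare h = 7; +1 → 8 = i.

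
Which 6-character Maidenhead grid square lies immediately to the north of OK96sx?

OK97sa

Latitude subsquare x = 23; +1 → 24, wraps to 0 = a, carry into square.
Latitude square 6; +1 → 7.
The longitude characters are unchanged.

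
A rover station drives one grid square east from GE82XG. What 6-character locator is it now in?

GE92ag

Longitude subsquare x = 23; +1 → 24, wraps to 0 = a, carry into square.
Longitude square 8; +1 → 9.
The latitude characters are unchanged.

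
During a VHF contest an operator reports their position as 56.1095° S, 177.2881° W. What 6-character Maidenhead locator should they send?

AD13iv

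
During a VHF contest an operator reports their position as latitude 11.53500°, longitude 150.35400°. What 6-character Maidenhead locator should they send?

Add 180° to longitude and 90° to latitude: 330.3540, 101.5350.
Field: 330.3540/20 → 16 → Q, 101.5350/10 → 10 → K; chars QK.
Square: 10.3540/2 → 5, 1.5350/1 → 1; chars 51.
Subsquare: 0.3540/0.0833333 → 4 → e, 0.5350/0.0416667 → 12 → m; chars em.

QK51em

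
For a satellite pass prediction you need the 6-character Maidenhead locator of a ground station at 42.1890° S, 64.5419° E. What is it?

Add 180° to longitude and 90° to latitude: 244.5419, 47.8110.
Field: lon ⌊244.5419/20⌋ = 12 → M; lat ⌊47.8110/10⌋ = 4 → E.
Square: lon ⌊4.5419/2⌋ = 2; lat ⌊7.8110/1⌋ = 7.
Subsquare: lon ⌊0.5419/0.0833333⌋ = 6 → g; lat ⌊0.8110/0.0416667⌋ = 19 → t.

ME27gt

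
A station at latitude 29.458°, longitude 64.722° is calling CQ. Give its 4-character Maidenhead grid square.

Offset from 180°W / 90°S: lon 244.72°, lat 119.46°.
Field (20°×10°, letters A–R): lon ⌊244.72/20⌋ = 12 → M; lat ⌊119.46/10⌋ = 11 → L.
Square (2°×1°, digits 0–9): lon ⌊4.72/2⌋ = 2; lat ⌊9.46/1⌋ = 9.

ML29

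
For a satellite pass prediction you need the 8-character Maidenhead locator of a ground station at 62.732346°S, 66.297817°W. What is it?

Add 180° to longitude and 90° to latitude: 113.70218, 27.26765.
Field: lon ⌊113.70218/20⌋ = 5 → F; lat ⌊27.26765/10⌋ = 2 → C.
Square: lon ⌊13.70218/2⌋ = 6; lat ⌊7.26765/1⌋ = 7.
Subsquare: lon ⌊1.70218/0.0833333⌋ = 20 → u; lat ⌊0.26765/0.0416667⌋ = 6 → g.
Extended square: lon ⌊0.03552/0.00833333⌋ = 4; lat ⌊0.01765/0.00416667⌋ = 4.

FC67ug44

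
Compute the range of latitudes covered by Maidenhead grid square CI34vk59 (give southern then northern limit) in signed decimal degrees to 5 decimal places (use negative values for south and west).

-5.54583, -5.54167

Field C=2, I=8: +2·20° lon, +8·10° lat → SW at lon -140°, lat -10°.
Square 3, 4: +3·2° lon, +4·1° lat → SW at lon -134°, lat -6°.
Subsquare v=21, k=10: +21·0.0833333° lon, +10·0.0416667° lat → SW at lon -132.25°, lat -5.58333°.
Extended square 5, 9: +5·0.00833333° lon, +9·0.00416667° lat → SW at lon -132.208°, lat -5.54583°.
Cell spans 0.00833333° lon × 0.00416667° lat.
south -5.54583, north -5.54167.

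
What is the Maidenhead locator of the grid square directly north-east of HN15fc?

Longitude subsquare f = 5; +1 → 6 = g.
Latitude subsquare c = 2; +1 → 3 = d.

HN15gd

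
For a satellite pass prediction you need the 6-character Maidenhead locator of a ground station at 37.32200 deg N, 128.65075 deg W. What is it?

CM57qh

Offset from 180°W / 90°S: lon 51.3493°, lat 127.3220°.
Field: lon ⌊51.3493/20⌋ = 2 → C; lat ⌊127.3220/10⌋ = 12 → M.
Square: lon ⌊11.3493/2⌋ = 5; lat ⌊7.3220/1⌋ = 7.
Subsquare: lon ⌊1.3493/0.0833333⌋ = 16 → q; lat ⌊0.3220/0.0416667⌋ = 7 → h.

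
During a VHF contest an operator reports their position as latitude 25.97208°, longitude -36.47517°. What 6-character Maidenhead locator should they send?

HL15sx

Shift to the Maidenhead origin (180°W, 90°S): lon 143.5248, lat 115.9721.
Field: 143.5248/20 → 7 → H, 115.9721/10 → 11 → L; chars HL.
Square: 3.5248/2 → 1, 5.9721/1 → 5; chars 15.
Subsquare: 1.5248/0.0833333 → 18 → s, 0.9721/0.0416667 → 23 → x; chars sx.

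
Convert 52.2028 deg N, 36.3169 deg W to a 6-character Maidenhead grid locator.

Shift to the Maidenhead origin (180°W, 90°S): lon 143.6831, lat 142.2028.
Field: 143.6831/20 → 7 → H, 142.2028/10 → 14 → O; chars HO.
Square: 3.6831/2 → 1, 2.2028/1 → 2; chars 12.
Subsquare: 1.6831/0.0833333 → 20 → u, 0.2028/0.0416667 → 4 → e; chars ue.

HO12ue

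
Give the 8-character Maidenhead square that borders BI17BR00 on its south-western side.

BI17aq99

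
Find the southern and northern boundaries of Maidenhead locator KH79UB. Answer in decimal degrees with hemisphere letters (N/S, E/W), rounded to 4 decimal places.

Field K=10, H=7: +10·20° lon, +7·10° lat → SW at lon 20°, lat -20°.
Square 7, 9: +7·2° lon, +9·1° lat → SW at lon 34°, lat -11°.
Subsquare u=20, b=1: +20·0.0833333° lon, +1·0.0416667° lat → SW at lon 35.6667°, lat -10.9583°.
Cell spans 0.0833333° lon × 0.0416667° lat.
south 10.9583° S, north 10.9167° S.

10.9583° S, 10.9167° S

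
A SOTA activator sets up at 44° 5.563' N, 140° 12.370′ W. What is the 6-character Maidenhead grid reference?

BN94vc

Offset from 180°W / 90°S: lon 39.7938°, lat 134.0927°.
Field: lon ⌊39.7938/20⌋ = 1 → B; lat ⌊134.0927/10⌋ = 13 → N.
Square: lon ⌊19.7938/2⌋ = 9; lat ⌊4.0927/1⌋ = 4.
Subsquare: lon ⌊1.7938/0.0833333⌋ = 21 → v; lat ⌊0.0927/0.0416667⌋ = 2 → c.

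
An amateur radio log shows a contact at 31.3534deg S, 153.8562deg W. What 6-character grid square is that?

Add 180° to longitude and 90° to latitude: 26.1438, 58.6466.
Field (20°×10°, letters A–R): 26.1438/20 → 1 → B, 58.6466/10 → 5 → F; chars BF.
Square (2°×1°, digits 0–9): 6.1438/2 → 3, 8.6466/1 → 8; chars 38.
Subsquare (5′×2.5′, letters a–x): 0.1438/0.0833333 → 1 → b, 0.6466/0.0416667 → 15 → p; chars bp.

BF38bp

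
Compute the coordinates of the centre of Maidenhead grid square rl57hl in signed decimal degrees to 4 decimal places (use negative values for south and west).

27.4792, 170.6250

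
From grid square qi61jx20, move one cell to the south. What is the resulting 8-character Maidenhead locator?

Latitude extended square 0; −1 → -1, wraps to 9, carry into subsquare.
Latitude subsquare x = 23; −1 → 22 = w.
The longitude characters are unchanged.

QI61jw29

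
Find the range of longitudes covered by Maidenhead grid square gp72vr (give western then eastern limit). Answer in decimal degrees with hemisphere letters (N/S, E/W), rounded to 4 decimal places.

44.2500° W, 44.1667° W

Field G=6, P=15: +6·20° lon, +15·10° lat → SW at lon -60°, lat 60°.
Square 7, 2: +7·2° lon, +2·1° lat → SW at lon -46°, lat 62°.
Subsquare v=21, r=17: +21·0.0833333° lon, +17·0.0416667° lat → SW at lon -44.25°, lat 62.7083°.
Cell spans 0.0833333° lon × 0.0416667° lat.
west 44.2500° W, east 44.1667° W.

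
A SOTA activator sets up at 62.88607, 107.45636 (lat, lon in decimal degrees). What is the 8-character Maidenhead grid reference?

OP32rv42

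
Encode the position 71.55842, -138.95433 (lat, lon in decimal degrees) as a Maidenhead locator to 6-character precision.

Add 180° to longitude and 90° to latitude: 41.0457, 161.5584.
Field (20°×10°, letters A–R): 41.0457/20 → 2 → C, 161.5584/10 → 16 → Q; chars CQ.
Square (2°×1°, digits 0–9): 1.0457/2 → 0, 1.5584/1 → 1; chars 01.
Subsquare (5′×2.5′, letters a–x): 1.0457/0.0833333 → 12 → m, 0.5584/0.0416667 → 13 → n; chars mn.

CQ01mn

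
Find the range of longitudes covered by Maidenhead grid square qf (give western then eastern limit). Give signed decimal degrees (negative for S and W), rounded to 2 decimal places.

Field Q=16, F=5: +16·20° lon, +5·10° lat → SW at lon 140°, lat -40°.
Cell spans 20° lon × 10° lat.
west 140.00, east 160.00.

140.00, 160.00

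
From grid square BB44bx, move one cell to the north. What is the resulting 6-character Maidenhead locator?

Latitude subsquare x = 23; +1 → 24, wraps to 0 = a, carry into square.
Latitude square 4; +1 → 5.
The longitude characters are unchanged.

BB45ba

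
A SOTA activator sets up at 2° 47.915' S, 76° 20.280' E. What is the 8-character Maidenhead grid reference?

Add 180° to longitude and 90° to latitude: 256.33800, 87.20142.
Field: 256.33800/20 → 12 → M, 87.20142/10 → 8 → I; chars MI.
Square: 16.33800/2 → 8, 7.20142/1 → 7; chars 87.
Subsquare: 0.33800/0.0833333 → 4 → e, 0.20142/0.0416667 → 4 → e; chars ee.
Extended square: 0.00467/0.00833333 → 0, 0.03475/0.00416667 → 8; chars 08.

MI87ee08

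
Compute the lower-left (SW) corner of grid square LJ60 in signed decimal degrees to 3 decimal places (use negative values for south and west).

0.000, 52.000

Field L=11, J=9: +11·20° lon, +9·10° lat → SW at lon 40°, lat 0°.
Square 6, 0: +6·2° lon, +0·1° lat → SW at lon 52°, lat 0°.
latitude 0.000, longitude 52.000.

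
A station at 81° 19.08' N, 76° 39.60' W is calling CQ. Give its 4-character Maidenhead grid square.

Offset from 180°W / 90°S: lon 103.34°, lat 171.32°.
Field: lon ⌊103.34/20⌋ = 5 → F; lat ⌊171.32/10⌋ = 17 → R.
Square: lon ⌊3.34/2⌋ = 1; lat ⌊1.32/1⌋ = 1.

FR11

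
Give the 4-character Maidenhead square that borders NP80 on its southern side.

Latitude square 0; −1 → -1, wraps to 9, carry into field.
Latitude field P = 15; −1 → 14 = O.
The longitude characters are unchanged.

NO89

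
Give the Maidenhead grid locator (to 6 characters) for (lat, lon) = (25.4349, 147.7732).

QL35vk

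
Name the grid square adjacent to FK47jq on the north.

Latitude subsquare q = 16; +1 → 17 = r.
The longitude characters are unchanged.

FK47jr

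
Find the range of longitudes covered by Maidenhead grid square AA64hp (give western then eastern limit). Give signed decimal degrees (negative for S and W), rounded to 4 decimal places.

-167.4167, -167.3333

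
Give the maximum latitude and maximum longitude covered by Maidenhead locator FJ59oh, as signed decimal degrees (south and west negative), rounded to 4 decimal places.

9.3333, -68.7500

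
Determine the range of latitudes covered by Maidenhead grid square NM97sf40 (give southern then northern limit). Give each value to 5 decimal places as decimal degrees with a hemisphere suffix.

Field N=13, M=12: +13·20° lon, +12·10° lat → SW at lon 80°, lat 30°.
Square 9, 7: +9·2° lon, +7·1° lat → SW at lon 98°, lat 37°.
Subsquare s=18, f=5: +18·0.0833333° lon, +5·0.0416667° lat → SW at lon 99.5°, lat 37.2083°.
Extended square 4, 0: +4·0.00833333° lon, +0·0.00416667° lat → SW at lon 99.5333°, lat 37.2083°.
Cell spans 0.00833333° lon × 0.00416667° lat.
south 37.20833° N, north 37.21250° N.

37.20833° N, 37.21250° N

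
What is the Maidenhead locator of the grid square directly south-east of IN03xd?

IN13ac

Longitude subsquare x = 23; +1 → 24, wraps to 0 = a, carry into square.
Longitude square 0; +1 → 1.
Latitude subsquare d = 3; −1 → 2 = c.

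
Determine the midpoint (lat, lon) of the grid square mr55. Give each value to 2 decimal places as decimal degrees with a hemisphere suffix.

85.50° N, 71.00° E

Field M=12, R=17: +12·20° lon, +17·10° lat → SW at lon 60°, lat 80°.
Square 5, 5: +5·2° lon, +5·1° lat → SW at lon 70°, lat 85°.
Cell spans 2° lon × 1° lat. Centre is SW corner plus half of each.
latitude 85.50° N, longitude 71.00° E.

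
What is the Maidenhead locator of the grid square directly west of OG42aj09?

OG32xj99

Longitude extended square 0; −1 → -1, wraps to 9, carry into subsquare.
Longitude subsquare a = 0; −1 → -1, wraps to 23 = x, carry into square.
Longitude square 4; −1 → 3.
The latitude characters are unchanged.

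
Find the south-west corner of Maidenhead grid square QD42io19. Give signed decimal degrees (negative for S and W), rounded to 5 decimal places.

-57.37917, 148.67500

Field Q=16, D=3: +16·20° lon, +3·10° lat → SW at lon 140°, lat -60°.
Square 4, 2: +4·2° lon, +2·1° lat → SW at lon 148°, lat -58°.
Subsquare i=8, o=14: +8·0.0833333° lon, +14·0.0416667° lat → SW at lon 148.667°, lat -57.4167°.
Extended square 1, 9: +1·0.00833333° lon, +9·0.00416667° lat → SW at lon 148.675°, lat -57.3792°.
latitude -57.37917, longitude 148.67500.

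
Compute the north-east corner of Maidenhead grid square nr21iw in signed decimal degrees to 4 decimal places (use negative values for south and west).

Field N=13, R=17: +13·20° lon, +17·10° lat → SW at lon 80°, lat 80°.
Square 2, 1: +2·2° lon, +1·1° lat → SW at lon 84°, lat 81°.
Subsquare i=8, w=22: +8·0.0833333° lon, +22·0.0416667° lat → SW at lon 84.6667°, lat 81.9167°.
Cell spans 0.0833333° lon × 0.0416667° lat. NE corner is SW corner plus one full cell.
latitude 81.9583, longitude 84.7500.

81.9583, 84.7500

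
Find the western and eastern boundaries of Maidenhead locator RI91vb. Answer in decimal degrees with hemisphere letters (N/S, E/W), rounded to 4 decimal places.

Field R=17, I=8: +17·20° lon, +8·10° lat → SW at lon 160°, lat -10°.
Square 9, 1: +9·2° lon, +1·1° lat → SW at lon 178°, lat -9°.
Subsquare v=21, b=1: +21·0.0833333° lon, +1·0.0416667° lat → SW at lon 179.75°, lat -8.95833°.
Cell spans 0.0833333° lon × 0.0416667° lat.
west 179.7500° E, east 179.8333° E.

179.7500° E, 179.8333° E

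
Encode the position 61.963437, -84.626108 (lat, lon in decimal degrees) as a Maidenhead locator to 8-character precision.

Offset from 180°W / 90°S: lon 95.37389°, lat 151.96344°.
Field (20°×10°, letters A–R): lon ⌊95.37389/20⌋ = 4 → E; lat ⌊151.96344/10⌋ = 15 → P.
Square (2°×1°, digits 0–9): lon ⌊15.37389/2⌋ = 7; lat ⌊1.96344/1⌋ = 1.
Subsquare (5′×2.5′, letters a–x): lon ⌊1.37389/0.0833333⌋ = 16 → q; lat ⌊0.96344/0.0416667⌋ = 23 → x.
Extended square (30″×15″, digits 0–9): lon ⌊0.04056/0.00833333⌋ = 4; lat ⌊0.00510/0.00416667⌋ = 1.

EP71qx41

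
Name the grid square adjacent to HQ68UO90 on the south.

HQ68un99

Latitude extended square 0; −1 → -1, wraps to 9, carry into subsquare.
Latitude subsquare o = 14; −1 → 13 = n.
The longitude characters are unchanged.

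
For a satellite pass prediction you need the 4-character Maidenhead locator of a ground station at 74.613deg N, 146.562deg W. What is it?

BQ64

Shift to the Maidenhead origin (180°W, 90°S): lon 33.44, lat 164.61.
Field: 33.44/20 → 1 → B, 164.61/10 → 16 → Q; chars BQ.
Square: 13.44/2 → 6, 4.61/1 → 4; chars 64.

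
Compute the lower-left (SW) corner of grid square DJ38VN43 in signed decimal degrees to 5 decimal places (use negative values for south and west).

Field D=3, J=9: +3·20° lon, +9·10° lat → SW at lon -120°, lat 0°.
Square 3, 8: +3·2° lon, +8·1° lat → SW at lon -114°, lat 8°.
Subsquare v=21, n=13: +21·0.0833333° lon, +13·0.0416667° lat → SW at lon -112.25°, lat 8.54167°.
Extended square 4, 3: +4·0.00833333° lon, +3·0.00416667° lat → SW at lon -112.217°, lat 8.55417°.
latitude 8.55417, longitude -112.21667.

8.55417, -112.21667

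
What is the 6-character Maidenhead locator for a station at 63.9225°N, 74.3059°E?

Shift to the Maidenhead origin (180°W, 90°S): lon 254.3059, lat 153.9225.
Field (20°×10°, letters A–R): lon ⌊254.3059/20⌋ = 12 → M; lat ⌊153.9225/10⌋ = 15 → P.
Square (2°×1°, digits 0–9): lon ⌊14.3059/2⌋ = 7; lat ⌊3.9225/1⌋ = 3.
Subsquare (5′×2.5′, letters a–x): lon ⌊0.3059/0.0833333⌋ = 3 → d; lat ⌊0.9225/0.0416667⌋ = 22 → w.

MP73dw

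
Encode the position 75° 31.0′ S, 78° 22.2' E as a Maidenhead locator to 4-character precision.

MB94

Add 180° to longitude and 90° to latitude: 258.37, 14.48.
Field (20°×10°, letters A–R): 258.37/20 → 12 → M, 14.48/10 → 1 → B; chars MB.
Square (2°×1°, digits 0–9): 18.37/2 → 9, 4.48/1 → 4; chars 94.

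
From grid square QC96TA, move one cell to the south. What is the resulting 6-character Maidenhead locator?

Latitude subsquare a = 0; −1 → -1, wraps to 23 = x, carry into square.
Latitude square 6; −1 → 5.
The longitude characters are unchanged.

QC95tx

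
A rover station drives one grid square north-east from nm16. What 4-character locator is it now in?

Longitude square 1; +1 → 2.
Latitude square 6; +1 → 7.

NM27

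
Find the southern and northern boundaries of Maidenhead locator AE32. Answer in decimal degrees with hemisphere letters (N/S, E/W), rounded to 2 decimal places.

Field A=0, E=4: +0·20° lon, +4·10° lat → SW at lon -180°, lat -50°.
Square 3, 2: +3·2° lon, +2·1° lat → SW at lon -174°, lat -48°.
Cell spans 2° lon × 1° lat.
south 48.00° S, north 47.00° S.

48.00° S, 47.00° S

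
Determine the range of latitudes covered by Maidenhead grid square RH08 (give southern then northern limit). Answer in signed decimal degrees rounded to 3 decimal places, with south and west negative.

Field R=17, H=7: +17·20° lon, +7·10° lat → SW at lon 160°, lat -20°.
Square 0, 8: +0·2° lon, +8·1° lat → SW at lon 160°, lat -12°.
Cell spans 2° lon × 1° lat.
south -12.000, north -11.000.

-12.000, -11.000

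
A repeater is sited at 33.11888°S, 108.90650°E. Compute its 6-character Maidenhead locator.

OF46kv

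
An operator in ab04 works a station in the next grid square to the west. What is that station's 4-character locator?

RB94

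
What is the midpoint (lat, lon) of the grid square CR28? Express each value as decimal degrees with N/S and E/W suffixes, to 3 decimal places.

Field C=2, R=17: +2·20° lon, +17·10° lat → SW at lon -140°, lat 80°.
Square 2, 8: +2·2° lon, +8·1° lat → SW at lon -136°, lat 88°.
Cell spans 2° lon × 1° lat. Centre is SW corner plus half of each.
latitude 88.500° N, longitude 135.000° W.

88.500° N, 135.000° W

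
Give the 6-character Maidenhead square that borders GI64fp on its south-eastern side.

GI64go

Longitude subsquare f = 5; +1 → 6 = g.
Latitude subsquare p = 15; −1 → 14 = o.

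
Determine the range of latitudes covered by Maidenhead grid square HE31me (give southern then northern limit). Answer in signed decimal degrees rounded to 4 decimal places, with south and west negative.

Field H=7, E=4: +7·20° lon, +4·10° lat → SW at lon -40°, lat -50°.
Square 3, 1: +3·2° lon, +1·1° lat → SW at lon -34°, lat -49°.
Subsquare m=12, e=4: +12·0.0833333° lon, +4·0.0416667° lat → SW at lon -33°, lat -48.8333°.
Cell spans 0.0833333° lon × 0.0416667° lat.
south -48.8333, north -48.7917.

-48.8333, -48.7917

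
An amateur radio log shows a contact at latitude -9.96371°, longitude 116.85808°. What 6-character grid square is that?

OI80ka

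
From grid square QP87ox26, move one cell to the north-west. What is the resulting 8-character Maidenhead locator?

Longitude extended square 2; −1 → 1.
Latitude extended square 6; +1 → 7.

QP87ox17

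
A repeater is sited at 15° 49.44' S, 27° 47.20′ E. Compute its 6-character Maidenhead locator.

Shift to the Maidenhead origin (180°W, 90°S): lon 207.7867, lat 74.1760.
Field: lon ⌊207.7867/20⌋ = 10 → K; lat ⌊74.1760/10⌋ = 7 → H.
Square: lon ⌊7.7867/2⌋ = 3; lat ⌊4.1760/1⌋ = 4.
Subsquare: lon ⌊1.7867/0.0833333⌋ = 21 → v; lat ⌊0.1760/0.0416667⌋ = 4 → e.

KH34ve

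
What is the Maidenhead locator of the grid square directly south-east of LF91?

MF00

Longitude square 9; +1 → 10, wraps to 0, carry into field.
Longitude field L = 11; +1 → 12 = M.
Latitude square 1; −1 → 0.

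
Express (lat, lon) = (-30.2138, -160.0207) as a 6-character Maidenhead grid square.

AF99xs

Add 180° to longitude and 90° to latitude: 19.9793, 59.7862.
Field (20°×10°, letters A–R): 19.9793/20 → 0 → A, 59.7862/10 → 5 → F; chars AF.
Square (2°×1°, digits 0–9): 19.9793/2 → 9, 9.7862/1 → 9; chars 99.
Subsquare (5′×2.5′, letters a–x): 1.9793/0.0833333 → 23 → x, 0.7862/0.0416667 → 18 → s; chars xs.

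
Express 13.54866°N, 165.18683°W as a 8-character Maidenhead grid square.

Offset from 180°W / 90°S: lon 14.81317°, lat 103.54866°.
Field: 14.81317/20 → 0 → A, 103.54866/10 → 10 → K; chars AK.
Square: 14.81317/2 → 7, 3.54866/1 → 3; chars 73.
Subsquare: 0.81317/0.0833333 → 9 → j, 0.54866/0.0416667 → 13 → n; chars jn.
Extended square: 0.06317/0.00833333 → 7, 0.00699/0.00416667 → 1; chars 71.

AK73jn71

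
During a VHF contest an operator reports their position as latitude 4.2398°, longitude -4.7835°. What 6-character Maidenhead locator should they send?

Add 180° to longitude and 90° to latitude: 175.2165, 94.2398.
Field: 175.2165/20 → 8 → I, 94.2398/10 → 9 → J; chars IJ.
Square: 15.2165/2 → 7, 4.2398/1 → 4; chars 74.
Subsquare: 1.2165/0.0833333 → 14 → o, 0.2398/0.0416667 → 5 → f; chars of.

IJ74of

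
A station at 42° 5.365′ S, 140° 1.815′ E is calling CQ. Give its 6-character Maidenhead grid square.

Offset from 180°W / 90°S: lon 320.0303°, lat 47.9106°.
Field: 320.0303/20 → 16 → Q, 47.9106/10 → 4 → E; chars QE.
Square: 0.0303/2 → 0, 7.9106/1 → 7; chars 07.
Subsquare: 0.0303/0.0833333 → 0 → a, 0.9106/0.0416667 → 21 → v; chars av.

QE07av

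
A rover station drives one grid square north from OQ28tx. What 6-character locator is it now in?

OQ29ta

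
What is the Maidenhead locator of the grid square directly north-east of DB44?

Longitude square 4; +1 → 5.
Latitude square 4; +1 → 5.

DB55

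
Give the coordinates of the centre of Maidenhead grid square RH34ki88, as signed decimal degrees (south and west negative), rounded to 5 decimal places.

Field R=17, H=7: +17·20° lon, +7·10° lat → SW at lon 160°, lat -20°.
Square 3, 4: +3·2° lon, +4·1° lat → SW at lon 166°, lat -16°.
Subsquare k=10, i=8: +10·0.0833333° lon, +8·0.0416667° lat → SW at lon 166.833°, lat -15.6667°.
Extended square 8, 8: +8·0.00833333° lon, +8·0.00416667° lat → SW at lon 166.9°, lat -15.6333°.
Cell spans 0.00833333° lon × 0.00416667° lat. Centre is SW corner plus half of each.
latitude -15.63125, longitude 166.90417.

-15.63125, 166.90417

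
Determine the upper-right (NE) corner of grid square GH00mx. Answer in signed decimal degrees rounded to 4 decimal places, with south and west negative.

-19.0000, -58.9167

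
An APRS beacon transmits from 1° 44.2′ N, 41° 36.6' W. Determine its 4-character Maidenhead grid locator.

GJ91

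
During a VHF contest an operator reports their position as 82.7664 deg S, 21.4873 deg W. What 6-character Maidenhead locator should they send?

Shift to the Maidenhead origin (180°W, 90°S): lon 158.5127, lat 7.2336.
Field: lon ⌊158.5127/20⌋ = 7 → H; lat ⌊7.2336/10⌋ = 0 → A.
Square: lon ⌊18.5127/2⌋ = 9; lat ⌊7.2336/1⌋ = 7.
Subsquare: lon ⌊0.5127/0.0833333⌋ = 6 → g; lat ⌊0.2336/0.0416667⌋ = 5 → f.

HA97gf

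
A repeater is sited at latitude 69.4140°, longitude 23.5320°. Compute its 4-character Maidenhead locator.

Offset from 180°W / 90°S: lon 203.53°, lat 159.41°.
Field: lon ⌊203.53/20⌋ = 10 → K; lat ⌊159.41/10⌋ = 15 → P.
Square: lon ⌊3.53/2⌋ = 1; lat ⌊9.41/1⌋ = 9.

KP19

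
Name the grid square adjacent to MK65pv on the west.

MK65ov

Longitude subsquare p = 15; −1 → 14 = o.
The latitude characters are unchanged.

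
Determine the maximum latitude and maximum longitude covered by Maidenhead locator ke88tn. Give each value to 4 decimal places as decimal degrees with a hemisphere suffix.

41.4167° S, 37.6667° E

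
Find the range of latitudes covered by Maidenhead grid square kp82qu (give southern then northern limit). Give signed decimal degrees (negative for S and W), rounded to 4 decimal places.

Field K=10, P=15: +10·20° lon, +15·10° lat → SW at lon 20°, lat 60°.
Square 8, 2: +8·2° lon, +2·1° lat → SW at lon 36°, lat 62°.
Subsquare q=16, u=20: +16·0.0833333° lon, +20·0.0416667° lat → SW at lon 37.3333°, lat 62.8333°.
Cell spans 0.0833333° lon × 0.0416667° lat.
south 62.8333, north 62.8750.

62.8333, 62.8750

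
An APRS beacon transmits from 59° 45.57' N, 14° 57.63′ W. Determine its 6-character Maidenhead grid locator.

Shift to the Maidenhead origin (180°W, 90°S): lon 165.0395, lat 149.7595.
Field: lon ⌊165.0395/20⌋ = 8 → I; lat ⌊149.7595/10⌋ = 14 → O.
Square: lon ⌊5.0395/2⌋ = 2; lat ⌊9.7595/1⌋ = 9.
Subsquare: lon ⌊1.0395/0.0833333⌋ = 12 → m; lat ⌊0.7595/0.0416667⌋ = 18 → s.

IO29ms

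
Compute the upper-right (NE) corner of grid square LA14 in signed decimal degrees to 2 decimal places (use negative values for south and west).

Field L=11, A=0: +11·20° lon, +0·10° lat → SW at lon 40°, lat -90°.
Square 1, 4: +1·2° lon, +4·1° lat → SW at lon 42°, lat -86°.
Cell spans 2° lon × 1° lat. NE corner is SW corner plus one full cell.
latitude -85.00, longitude 44.00.

-85.00, 44.00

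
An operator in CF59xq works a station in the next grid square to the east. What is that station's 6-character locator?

CF69aq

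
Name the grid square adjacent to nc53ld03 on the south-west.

NC53kd92

Longitude extended square 0; −1 → -1, wraps to 9, carry into subsquare.
Longitude subsquare l = 11; −1 → 10 = k.
Latitude extended square 3; −1 → 2.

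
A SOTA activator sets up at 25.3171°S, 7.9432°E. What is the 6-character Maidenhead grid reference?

JG34xq

Add 180° to longitude and 90° to latitude: 187.9432, 64.6829.
Field: 187.9432/20 → 9 → J, 64.6829/10 → 6 → G; chars JG.
Square: 7.9432/2 → 3, 4.6829/1 → 4; chars 34.
Subsquare: 1.9432/0.0833333 → 23 → x, 0.6829/0.0416667 → 16 → q; chars xq.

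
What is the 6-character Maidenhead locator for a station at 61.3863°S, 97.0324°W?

Offset from 180°W / 90°S: lon 82.9676°, lat 28.6137°.
Field: 82.9676/20 → 4 → E, 28.6137/10 → 2 → C; chars EC.
Square: 2.9676/2 → 1, 8.6137/1 → 8; chars 18.
Subsquare: 0.9676/0.0833333 → 11 → l, 0.6137/0.0416667 → 14 → o; chars lo.

EC18lo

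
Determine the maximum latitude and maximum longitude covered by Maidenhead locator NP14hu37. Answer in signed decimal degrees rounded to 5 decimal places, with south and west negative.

64.86667, 82.61667

Field N=13, P=15: +13·20° lon, +15·10° lat → SW at lon 80°, lat 60°.
Square 1, 4: +1·2° lon, +4·1° lat → SW at lon 82°, lat 64°.
Subsquare h=7, u=20: +7·0.0833333° lon, +20·0.0416667° lat → SW at lon 82.5833°, lat 64.8333°.
Extended square 3, 7: +3·0.00833333° lon, +7·0.00416667° lat → SW at lon 82.6083°, lat 64.8625°.
Cell spans 0.00833333° lon × 0.00416667° lat. NE corner is SW corner plus one full cell.
latitude 64.86667, longitude 82.61667.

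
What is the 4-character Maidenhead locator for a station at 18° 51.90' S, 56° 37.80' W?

GH11

Offset from 180°W / 90°S: lon 123.37°, lat 71.14°.
Field: lon ⌊123.37/20⌋ = 6 → G; lat ⌊71.14/10⌋ = 7 → H.
Square: lon ⌊3.37/2⌋ = 1; lat ⌊1.14/1⌋ = 1.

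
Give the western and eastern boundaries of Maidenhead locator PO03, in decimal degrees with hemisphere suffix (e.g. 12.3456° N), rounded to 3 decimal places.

Field P=15, O=14: +15·20° lon, +14·10° lat → SW at lon 120°, lat 50°.
Square 0, 3: +0·2° lon, +3·1° lat → SW at lon 120°, lat 53°.
Cell spans 2° lon × 1° lat.
west 120.000° E, east 122.000° E.

120.000° E, 122.000° E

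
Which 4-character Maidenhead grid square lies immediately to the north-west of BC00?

AC91

Longitude square 0; −1 → -1, wraps to 9, carry into field.
Longitude field B = 1; −1 → 0 = A.
Latitude square 0; +1 → 1.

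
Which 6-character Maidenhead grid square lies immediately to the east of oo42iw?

Longitude subsquare i = 8; +1 → 9 = j.
The latitude characters are unchanged.

OO42jw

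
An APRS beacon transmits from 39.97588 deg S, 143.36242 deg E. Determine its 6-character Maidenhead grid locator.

QF10qa

Offset from 180°W / 90°S: lon 323.3624°, lat 50.0241°.
Field: 323.3624/20 → 16 → Q, 50.0241/10 → 5 → F; chars QF.
Square: 3.3624/2 → 1, 0.0241/1 → 0; chars 10.
Subsquare: 1.3624/0.0833333 → 16 → q, 0.0241/0.0416667 → 0 → a; chars qa.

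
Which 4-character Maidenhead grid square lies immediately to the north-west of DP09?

Longitude square 0; −1 → -1, wraps to 9, carry into field.
Longitude field D = 3; −1 → 2 = C.
Latitude square 9; +1 → 10, wraps to 0, carry into field.
Latitude field P = 15; +1 → 16 = Q.

CQ90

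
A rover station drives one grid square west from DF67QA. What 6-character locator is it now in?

DF67pa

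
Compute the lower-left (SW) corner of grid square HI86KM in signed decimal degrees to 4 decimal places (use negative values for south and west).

Field H=7, I=8: +7·20° lon, +8·10° lat → SW at lon -40°, lat -10°.
Square 8, 6: +8·2° lon, +6·1° lat → SW at lon -24°, lat -4°.
Subsquare k=10, m=12: +10·0.0833333° lon, +12·0.0416667° lat → SW at lon -23.1667°, lat -3.5°.
latitude -3.5000, longitude -23.1667.

-3.5000, -23.1667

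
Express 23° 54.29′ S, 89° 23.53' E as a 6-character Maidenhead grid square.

Shift to the Maidenhead origin (180°W, 90°S): lon 269.3922, lat 66.0952.
Field: lon ⌊269.3922/20⌋ = 13 → N; lat ⌊66.0952/10⌋ = 6 → G.
Square: lon ⌊9.3922/2⌋ = 4; lat ⌊6.0952/1⌋ = 6.
Subsquare: lon ⌊1.3922/0.0833333⌋ = 16 → q; lat ⌊0.0952/0.0416667⌋ = 2 → c.

NG46qc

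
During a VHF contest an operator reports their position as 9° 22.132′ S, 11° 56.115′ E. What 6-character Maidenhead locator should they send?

Add 180° to longitude and 90° to latitude: 191.9352, 80.6311.
Field: lon ⌊191.9352/20⌋ = 9 → J; lat ⌊80.6311/10⌋ = 8 → I.
Square: lon ⌊11.9352/2⌋ = 5; lat ⌊0.6311/1⌋ = 0.
Subsquare: lon ⌊1.9352/0.0833333⌋ = 23 → x; lat ⌊0.6311/0.0416667⌋ = 15 → p.

JI50xp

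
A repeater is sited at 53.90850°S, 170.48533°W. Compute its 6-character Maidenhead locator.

AD46sc

Add 180° to longitude and 90° to latitude: 9.5147, 36.0915.
Field: lon ⌊9.5147/20⌋ = 0 → A; lat ⌊36.0915/10⌋ = 3 → D.
Square: lon ⌊9.5147/2⌋ = 4; lat ⌊6.0915/1⌋ = 6.
Subsquare: lon ⌊1.5147/0.0833333⌋ = 18 → s; lat ⌊0.0915/0.0416667⌋ = 2 → c.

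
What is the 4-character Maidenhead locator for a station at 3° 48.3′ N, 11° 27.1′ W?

Shift to the Maidenhead origin (180°W, 90°S): lon 168.55, lat 93.81.
Field (20°×10°, letters A–R): 168.55/20 → 8 → I, 93.81/10 → 9 → J; chars IJ.
Square (2°×1°, digits 0–9): 8.55/2 → 4, 3.81/1 → 3; chars 43.

IJ43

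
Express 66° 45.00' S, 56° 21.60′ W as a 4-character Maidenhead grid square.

GC13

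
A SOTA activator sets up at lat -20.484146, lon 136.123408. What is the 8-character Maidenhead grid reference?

PG89bm43

Shift to the Maidenhead origin (180°W, 90°S): lon 316.12341, lat 69.51585.
Field: lon ⌊316.12341/20⌋ = 15 → P; lat ⌊69.51585/10⌋ = 6 → G.
Square: lon ⌊16.12341/2⌋ = 8; lat ⌊9.51585/1⌋ = 9.
Subsquare: lon ⌊0.12341/0.0833333⌋ = 1 → b; lat ⌊0.51585/0.0416667⌋ = 12 → m.
Extended square: lon ⌊0.04007/0.00833333⌋ = 4; lat ⌊0.01585/0.00416667⌋ = 3.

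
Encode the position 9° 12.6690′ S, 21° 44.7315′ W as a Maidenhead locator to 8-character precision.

Add 180° to longitude and 90° to latitude: 158.25448, 80.78885.
Field: 158.25448/20 → 7 → H, 80.78885/10 → 8 → I; chars HI.
Square: 18.25448/2 → 9, 0.78885/1 → 0; chars 90.
Subsquare: 0.25448/0.0833333 → 3 → d, 0.78885/0.0416667 → 18 → s; chars ds.
Extended square: 0.00448/0.00833333 → 0, 0.03885/0.00416667 → 9; chars 09.

HI90ds09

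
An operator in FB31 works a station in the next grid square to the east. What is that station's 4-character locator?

Longitude square 3; +1 → 4.
The latitude characters are unchanged.

FB41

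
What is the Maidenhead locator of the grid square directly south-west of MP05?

LP94

Longitude square 0; −1 → -1, wraps to 9, carry into field.
Longitude field M = 12; −1 → 11 = L.
Latitude square 5; −1 → 4.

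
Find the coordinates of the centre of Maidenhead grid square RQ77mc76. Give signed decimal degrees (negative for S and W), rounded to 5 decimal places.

77.11042, 175.06250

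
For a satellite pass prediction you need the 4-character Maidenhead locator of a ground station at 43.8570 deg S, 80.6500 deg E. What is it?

Add 180° to longitude and 90° to latitude: 260.65, 46.14.
Field: lon ⌊260.65/20⌋ = 13 → N; lat ⌊46.14/10⌋ = 4 → E.
Square: lon ⌊0.65/2⌋ = 0; lat ⌊6.14/1⌋ = 6.

NE06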